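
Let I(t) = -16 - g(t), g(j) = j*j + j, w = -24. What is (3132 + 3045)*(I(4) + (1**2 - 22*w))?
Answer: 3045261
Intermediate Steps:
g(j) = j + j**2 (g(j) = j**2 + j = j + j**2)
I(t) = -16 - t*(1 + t)
(3132 + 3045)*(I(4) + (1**2 - 22*w)) = (3132 + 3045)*((-16 - 1*4*(1 + 4)) + (1**2 - 22*(-24))) = 6177*((-16 - 1*4*5) + (1 + 528)) = 6177*((-16 - 20) + 529) = 6177*(-36 + 529) = 6177*493 = 3045261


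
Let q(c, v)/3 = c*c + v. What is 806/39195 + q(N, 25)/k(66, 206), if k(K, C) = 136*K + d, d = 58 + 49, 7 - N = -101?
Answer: 106290151/27385245 ≈ 3.8813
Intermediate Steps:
N = 108 (N = 7 - 1*(-101) = 7 + 101 = 108)
q(c, v) = 3*v + 3*c² (q(c, v) = 3*(c*c + v) = 3*(c² + v) = 3*(v + c²) = 3*v + 3*c²)
d = 107
k(K, C) = 107 + 136*K (k(K, C) = 136*K + 107 = 107 + 136*K)
806/39195 + q(N, 25)/k(66, 206) = 806/39195 + (3*25 + 3*108²)/(107 + 136*66) = 806*(1/39195) + (75 + 3*11664)/(107 + 8976) = 62/3015 + (75 + 34992)/9083 = 62/3015 + 35067*(1/9083) = 62/3015 + 35067/9083 = 106290151/27385245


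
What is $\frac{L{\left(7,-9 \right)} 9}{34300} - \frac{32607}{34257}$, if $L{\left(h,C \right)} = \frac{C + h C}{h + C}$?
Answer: $- \frac{92276736}{97917925} \approx -0.94239$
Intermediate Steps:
$L{\left(h,C \right)} = \frac{C + C h}{C + h}$
$\frac{L{\left(7,-9 \right)} 9}{34300} - \frac{32607}{34257} = \frac{- \frac{9 \left(1 + 7\right)}{-9 + 7} \cdot 9}{34300} - \frac{32607}{34257} = \left(-9\right) \frac{1}{-2} \cdot 8 \cdot 9 \cdot \frac{1}{34300} - \frac{10869}{11419} = \left(-9\right) \left(- \frac{1}{2}\right) 8 \cdot 9 \cdot \frac{1}{34300} - \frac{10869}{11419} = 36 \cdot 9 \cdot \frac{1}{34300} - \frac{10869}{11419} = 324 \cdot \frac{1}{34300} - \frac{10869}{11419} = \frac{81}{8575} - \frac{10869}{11419} = - \frac{92276736}{97917925}$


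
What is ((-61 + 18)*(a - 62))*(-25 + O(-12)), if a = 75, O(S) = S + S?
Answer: 27391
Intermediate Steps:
O(S) = 2*S
((-61 + 18)*(a - 62))*(-25 + O(-12)) = ((-61 + 18)*(75 - 62))*(-25 + 2*(-12)) = (-43*13)*(-25 - 24) = -559*(-49) = 27391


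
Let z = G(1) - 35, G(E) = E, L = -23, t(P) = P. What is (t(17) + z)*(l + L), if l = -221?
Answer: 4148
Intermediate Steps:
z = -34 (z = 1 - 35 = -34)
(t(17) + z)*(l + L) = (17 - 34)*(-221 - 23) = -17*(-244) = 4148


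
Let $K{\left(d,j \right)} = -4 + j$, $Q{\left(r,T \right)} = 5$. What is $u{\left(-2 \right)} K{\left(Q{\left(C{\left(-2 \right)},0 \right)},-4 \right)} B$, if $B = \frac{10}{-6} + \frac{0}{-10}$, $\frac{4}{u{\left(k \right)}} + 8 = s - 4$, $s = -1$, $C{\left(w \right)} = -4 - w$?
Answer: $- \frac{160}{39} \approx -4.1026$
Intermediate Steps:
$u{\left(k \right)} = - \frac{4}{13}$ ($u{\left(k \right)} = \frac{4}{-8 - 5} = \frac{4}{-13} = 4 \left(- \frac{1}{13}\right) = - \frac{4}{13}$)
$B = - \frac{5}{3}$ ($B = 10 \left(- \frac{1}{6}\right) + 0 \left(- \frac{1}{10}\right) = - \frac{5}{3} + 0 = - \frac{5}{3} \approx -1.6667$)
$u{\left(-2 \right)} K{\left(Q{\left(C{\left(-2 \right)},0 \right)},-4 \right)} B = - \frac{4 \left(-4 - 4\right)}{13} \left(- \frac{5}{3}\right) = \left(- \frac{4}{13}\right) \left(-8\right) \left(- \frac{5}{3}\right) = \frac{32}{13} \left(- \frac{5}{3}\right) = - \frac{160}{39}$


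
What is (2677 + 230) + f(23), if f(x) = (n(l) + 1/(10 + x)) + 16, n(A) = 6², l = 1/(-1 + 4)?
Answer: 97648/33 ≈ 2959.0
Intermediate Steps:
l = ⅓ (l = 1/3 = ⅓ ≈ 0.33333)
n(A) = 36
f(x) = 52 + 1/(10 + x) (f(x) = (36 + 1/(10 + x)) + 16 = 52 + 1/(10 + x))
(2677 + 230) + f(23) = (2677 + 230) + (521 + 52*23)/(10 + 23) = 2907 + (521 + 1196)/33 = 2907 + (1/33)*1717 = 2907 + 1717/33 = 97648/33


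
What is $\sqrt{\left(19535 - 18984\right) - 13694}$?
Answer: $i \sqrt{13143} \approx 114.64 i$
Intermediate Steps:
$\sqrt{\left(19535 - 18984\right) - 13694} = \sqrt{551 - 13694} = \sqrt{-13143} = i \sqrt{13143}$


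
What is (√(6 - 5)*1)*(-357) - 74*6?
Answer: -801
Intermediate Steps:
(√(6 - 5)*1)*(-357) - 74*6 = (√1*1)*(-357) - 444 = (1*1)*(-357) - 444 = 1*(-357) - 444 = -357 - 444 = -801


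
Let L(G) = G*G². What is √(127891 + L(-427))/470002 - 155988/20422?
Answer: -77994/10211 + 12*I*√134942/235001 ≈ -7.6382 + 0.018758*I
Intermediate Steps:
L(G) = G³
√(127891 + L(-427))/470002 - 155988/20422 = √(127891 + (-427)³)/470002 - 155988/20422 = √(127891 - 77854483)*(1/470002) - 155988*1/20422 = √(-77726592)*(1/470002) - 77994/10211 = (24*I*√134942)*(1/470002) - 77994/10211 = 12*I*√134942/235001 - 77994/10211 = -77994/10211 + 12*I*√134942/235001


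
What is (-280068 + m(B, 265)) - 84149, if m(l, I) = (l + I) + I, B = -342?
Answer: -364029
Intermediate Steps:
m(l, I) = l + 2*I (m(l, I) = (I + l) + I = l + 2*I)
(-280068 + m(B, 265)) - 84149 = (-280068 + (-342 + 2*265)) - 84149 = (-280068 + (-342 + 530)) - 84149 = (-280068 + 188) - 84149 = -279880 - 84149 = -364029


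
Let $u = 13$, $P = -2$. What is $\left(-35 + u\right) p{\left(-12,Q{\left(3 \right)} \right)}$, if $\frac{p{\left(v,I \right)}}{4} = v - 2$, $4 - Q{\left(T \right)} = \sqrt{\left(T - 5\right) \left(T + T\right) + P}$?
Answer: $1232$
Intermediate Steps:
$Q{\left(T \right)} = 4 - \sqrt{-2 + 2 T \left(-5 + T\right)}$ ($Q{\left(T \right)} = 4 - \sqrt{\left(T - 5\right) \left(T + T\right) - 2} = 4 - \sqrt{\left(-5 + T\right) 2 T - 2} = 4 - \sqrt{2 T \left(-5 + T\right) - 2} = 4 - \sqrt{-2 + 2 T \left(-5 + T\right)}$)
$p{\left(v,I \right)} = -8 + 4 v$ ($p{\left(v,I \right)} = 4 \left(v - 2\right) = 4 \left(-2 + v\right) = -8 + 4 v$)
$\left(-35 + u\right) p{\left(-12,Q{\left(3 \right)} \right)} = \left(-35 + 13\right) \left(-8 + 4 \left(-12\right)\right) = - 22 \left(-8 - 48\right) = \left(-22\right) \left(-56\right) = 1232$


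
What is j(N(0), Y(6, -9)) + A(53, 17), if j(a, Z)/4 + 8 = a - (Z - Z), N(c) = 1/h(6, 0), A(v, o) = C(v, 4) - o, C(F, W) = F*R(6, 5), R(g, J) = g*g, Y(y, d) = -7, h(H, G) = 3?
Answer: 5581/3 ≈ 1860.3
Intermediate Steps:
R(g, J) = g²
C(F, W) = 36*F (C(F, W) = F*6² = F*36 = 36*F)
A(v, o) = -o + 36*v (A(v, o) = 36*v - o = -o + 36*v)
N(c) = ⅓ (N(c) = 1/3 = ⅓)
j(a, Z) = -32 + 4*a (j(a, Z) = -32 + 4*(a - (Z - Z)) = -32 + 4*(a - 1*0) = -32 + 4*(a + 0) = -32 + 4*a)
j(N(0), Y(6, -9)) + A(53, 17) = (-32 + 4*(⅓)) + (-1*17 + 36*53) = (-32 + 4/3) + (-17 + 1908) = -92/3 + 1891 = 5581/3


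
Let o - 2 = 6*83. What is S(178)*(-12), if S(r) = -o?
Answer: 6000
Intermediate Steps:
o = 500 (o = 2 + 6*83 = 2 + 498 = 500)
S(r) = -500 (S(r) = -1*500 = -500)
S(178)*(-12) = -500*(-12) = 6000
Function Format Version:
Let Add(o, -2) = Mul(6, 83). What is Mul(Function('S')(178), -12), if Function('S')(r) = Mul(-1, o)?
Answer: 6000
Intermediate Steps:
o = 500 (o = Add(2, Mul(6, 83)) = Add(2, 498) = 500)
Function('S')(r) = -500 (Function('S')(r) = Mul(-1, 500) = -500)
Mul(Function('S')(178), -12) = Mul(-500, -12) = 6000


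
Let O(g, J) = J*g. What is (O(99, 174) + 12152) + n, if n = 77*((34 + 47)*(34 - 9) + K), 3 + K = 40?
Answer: 188152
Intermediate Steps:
K = 37 (K = -3 + 40 = 37)
n = 158774 (n = 77*((34 + 47)*(34 - 9) + 37) = 77*(81*25 + 37) = 77*(2025 + 37) = 77*2062 = 158774)
(O(99, 174) + 12152) + n = (174*99 + 12152) + 158774 = (17226 + 12152) + 158774 = 29378 + 158774 = 188152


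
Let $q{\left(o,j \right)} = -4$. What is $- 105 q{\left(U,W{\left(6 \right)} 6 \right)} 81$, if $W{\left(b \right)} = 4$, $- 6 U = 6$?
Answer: $34020$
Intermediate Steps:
$U = -1$ ($U = \left(- \frac{1}{6}\right) 6 = -1$)
$- 105 q{\left(U,W{\left(6 \right)} 6 \right)} 81 = \left(-105\right) \left(-4\right) 81 = 420 \cdot 81 = 34020$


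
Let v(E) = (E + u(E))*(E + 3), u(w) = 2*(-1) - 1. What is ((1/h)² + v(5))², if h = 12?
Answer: 5313025/20736 ≈ 256.22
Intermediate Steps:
u(w) = -3 (u(w) = -2 - 1 = -3)
v(E) = (-3 + E)*(3 + E) (v(E) = (E - 3)*(E + 3) = (-3 + E)*(3 + E))
((1/h)² + v(5))² = ((1/12)² + (-9 + 5²))² = ((1/12)² + (-9 + 25))² = (1/144 + 16)² = (2305/144)² = 5313025/20736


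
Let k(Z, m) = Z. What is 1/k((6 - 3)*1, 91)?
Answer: 1/3 ≈ 0.33333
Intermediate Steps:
1/k((6 - 3)*1, 91) = 1/((6 - 3)*1) = 1/(3*1) = 1/3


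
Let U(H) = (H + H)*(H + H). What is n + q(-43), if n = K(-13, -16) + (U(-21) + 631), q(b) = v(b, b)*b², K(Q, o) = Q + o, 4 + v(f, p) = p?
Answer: -84537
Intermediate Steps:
U(H) = 4*H² (U(H) = (2*H)*(2*H) = 4*H²)
v(f, p) = -4 + p
q(b) = b²*(-4 + b) (q(b) = (-4 + b)*b² = b²*(-4 + b))
n = 2366 (n = (-13 - 16) + (4*(-21)² + 631) = -29 + (4*441 + 631) = -29 + (1764 + 631) = -29 + 2395 = 2366)
n + q(-43) = 2366 + (-43)²*(-4 - 43) = 2366 + 1849*(-47) = 2366 - 86903 = -84537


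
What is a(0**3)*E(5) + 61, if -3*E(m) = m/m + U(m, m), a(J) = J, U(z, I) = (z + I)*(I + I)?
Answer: 61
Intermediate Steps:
U(z, I) = 2*I*(I + z) (U(z, I) = (I + z)*(2*I) = 2*I*(I + z))
E(m) = -1/3 - 4*m**2/3 (E(m) = -(m/m + 2*m*(m + m))/3 = -(1 + 2*m*(2*m))/3 = -(1 + 4*m**2)/3 = -1/3 - 4*m**2/3)
a(0**3)*E(5) + 61 = 0**3*(-1/3 - 4/3*5**2) + 61 = 0*(-1/3 - 4/3*25) + 61 = 0*(-1/3 - 100/3) + 61 = 0*(-101/3) + 61 = 0 + 61 = 61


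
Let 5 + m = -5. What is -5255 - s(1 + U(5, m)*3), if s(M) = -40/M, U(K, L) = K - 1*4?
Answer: -5245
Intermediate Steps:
m = -10 (m = -5 - 5 = -10)
U(K, L) = -4 + K (U(K, L) = K - 4 = -4 + K)
-5255 - s(1 + U(5, m)*3) = -5255 - (-40)/(1 + (-4 + 5)*3) = -5255 - (-40)/(1 + 1*3) = -5255 - (-40)/(1 + 3) = -5255 - (-40)/4 = -5255 - 1*(-10) = -5255 + 10 = -5245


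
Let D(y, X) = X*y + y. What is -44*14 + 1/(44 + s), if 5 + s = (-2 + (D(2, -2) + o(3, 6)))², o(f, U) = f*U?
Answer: -144759/235 ≈ -616.00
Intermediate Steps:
D(y, X) = y + X*y
o(f, U) = U*f
s = 191 (s = -5 + (-2 + (2*(1 - 2) + 6*3))² = -5 + (-2 + (2*(-1) + 18))² = -5 + (-2 + (-2 + 18))² = -5 + (-2 + 16)² = -5 + 14² = -5 + 196 = 191)
-44*14 + 1/(44 + s) = -44*14 + 1/(44 + 191) = -616 + 1/235 = -144759/235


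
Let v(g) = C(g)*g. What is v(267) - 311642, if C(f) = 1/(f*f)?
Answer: -83208413/267 ≈ -3.1164e+5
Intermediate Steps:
C(f) = f⁻²
v(g) = 1/g (v(g) = g/g² = 1/g)
v(267) - 311642 = 1/267 - 311642 = -83208413/267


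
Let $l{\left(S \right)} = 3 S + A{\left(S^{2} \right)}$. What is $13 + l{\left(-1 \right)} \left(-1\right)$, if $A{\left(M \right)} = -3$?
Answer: $19$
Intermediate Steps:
$l{\left(S \right)} = -3 + 3 S$ ($l{\left(S \right)} = 3 S - 3 = -3 + 3 S$)
$13 + l{\left(-1 \right)} \left(-1\right) = 13 + \left(-3 + 3 \left(-1\right)\right) \left(-1\right) = 13 + \left(-3 - 3\right) \left(-1\right) = 13 - -6 = 13 + 6 = 19$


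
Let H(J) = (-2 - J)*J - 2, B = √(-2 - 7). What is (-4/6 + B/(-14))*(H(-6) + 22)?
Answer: 8/3 + 6*I/7 ≈ 2.6667 + 0.85714*I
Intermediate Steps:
B = 3*I (B = √(-9) = 3*I ≈ 3.0*I)
H(J) = -2 + J*(-2 - J) (H(J) = J*(-2 - J) - 2 = -2 + J*(-2 - J))
(-4/6 + B/(-14))*(H(-6) + 22) = (-4/6 + (3*I)/(-14))*((-2 - 1*(-6)² - 2*(-6)) + 22) = (-4*⅙ + (3*I)*(-1/14))*((-2 - 1*36 + 12) + 22) = (-⅔ - 3*I/14)*((-2 - 36 + 12) + 22) = (-⅔ - 3*I/14)*(-26 + 22) = (-⅔ - 3*I/14)*(-4) = 8/3 + 6*I/7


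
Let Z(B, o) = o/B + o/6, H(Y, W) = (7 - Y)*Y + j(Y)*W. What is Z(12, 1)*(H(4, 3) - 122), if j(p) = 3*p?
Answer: -37/2 ≈ -18.500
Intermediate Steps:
H(Y, W) = Y*(7 - Y) + 3*W*Y (H(Y, W) = (7 - Y)*Y + (3*Y)*W = Y*(7 - Y) + 3*W*Y)
Z(B, o) = o/6 + o/B (Z(B, o) = o/B + o*(⅙) = o/B + o/6 = o/6 + o/B)
Z(12, 1)*(H(4, 3) - 122) = ((⅙)*1 + 1/12)*(4*(7 - 1*4 + 3*3) - 122) = (⅙ + 1*(1/12))*(4*(7 - 4 + 9) - 122) = (⅙ + 1/12)*(4*12 - 122) = (48 - 122)/4 = (¼)*(-74) = -37/2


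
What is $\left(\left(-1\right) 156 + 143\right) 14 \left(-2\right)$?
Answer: $364$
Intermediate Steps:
$\left(\left(-1\right) 156 + 143\right) 14 \left(-2\right) = \left(-156 + 143\right) \left(-28\right) = \left(-13\right) \left(-28\right) = 364$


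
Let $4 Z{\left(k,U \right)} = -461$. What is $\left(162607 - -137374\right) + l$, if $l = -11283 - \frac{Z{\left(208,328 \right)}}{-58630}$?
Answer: $\frac{67705454499}{234520} \approx 2.887 \cdot 10^{5}$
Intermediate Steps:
$Z{\left(k,U \right)} = - \frac{461}{4}$ ($Z{\left(k,U \right)} = \frac{1}{4} \left(-461\right) = - \frac{461}{4}$)
$l = - \frac{2646089621}{234520}$ ($l = -11283 - - \frac{461}{4 \left(-58630\right)} = -11283 - \left(- \frac{461}{4}\right) \left(- \frac{1}{58630}\right) = -11283 - \frac{461}{234520} = - \frac{2646089621}{234520} \approx -11283.0$)
$\left(162607 - -137374\right) + l = \left(162607 - -137374\right) - \frac{2646089621}{234520} = \left(162607 + 137374\right) - \frac{2646089621}{234520} = 299981 - \frac{2646089621}{234520} = \frac{67705454499}{234520}$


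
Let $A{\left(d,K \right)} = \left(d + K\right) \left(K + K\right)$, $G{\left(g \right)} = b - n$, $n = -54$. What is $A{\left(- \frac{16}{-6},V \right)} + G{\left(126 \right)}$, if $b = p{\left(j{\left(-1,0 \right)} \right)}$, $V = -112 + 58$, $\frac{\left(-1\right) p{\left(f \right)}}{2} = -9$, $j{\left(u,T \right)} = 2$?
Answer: $5616$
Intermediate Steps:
$p{\left(f \right)} = 18$ ($p{\left(f \right)} = \left(-2\right) \left(-9\right) = 18$)
$V = -54$
$b = 18$
$G{\left(g \right)} = 72$ ($G{\left(g \right)} = 18 - -54 = 18 + 54 = 72$)
$A{\left(d,K \right)} = 2 K \left(K + d\right)$ ($A{\left(d,K \right)} = \left(K + d\right) 2 K = 2 K \left(K + d\right)$)
$A{\left(- \frac{16}{-6},V \right)} + G{\left(126 \right)} = 2 \left(-54\right) \left(-54 - \frac{16}{-6}\right) + 72 = 2 \left(-54\right) \left(-54 - - \frac{8}{3}\right) + 72 = 2 \left(-54\right) \left(-54 + \frac{8}{3}\right) + 72 = 2 \left(-54\right) \left(- \frac{154}{3}\right) + 72 = 5544 + 72 = 5616$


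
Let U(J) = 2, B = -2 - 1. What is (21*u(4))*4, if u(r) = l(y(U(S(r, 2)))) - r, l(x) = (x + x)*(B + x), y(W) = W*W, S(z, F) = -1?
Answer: 336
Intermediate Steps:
B = -3
y(W) = W**2
l(x) = 2*x*(-3 + x) (l(x) = (x + x)*(-3 + x) = (2*x)*(-3 + x) = 2*x*(-3 + x))
u(r) = 8 - r (u(r) = 2*2**2*(-3 + 2**2) - r = 2*4*(-3 + 4) - r = 2*4*1 - r = 8 - r)
(21*u(4))*4 = (21*(8 - 1*4))*4 = (21*(8 - 4))*4 = (21*4)*4 = 84*4 = 336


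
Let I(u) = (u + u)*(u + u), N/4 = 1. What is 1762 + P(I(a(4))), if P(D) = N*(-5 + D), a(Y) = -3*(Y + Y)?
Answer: 10958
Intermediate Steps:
N = 4 (N = 4*1 = 4)
a(Y) = -6*Y
I(u) = 4*u² (I(u) = (2*u)*(2*u) = 4*u²)
P(D) = -20 + 4*D (P(D) = 4*(-5 + D) = -20 + 4*D)
1762 + P(I(a(4))) = 1762 + (-20 + 4*(4*(-6*4)²)) = 1762 + (-20 + 4*(4*(-24)²)) = 1762 + (-20 + 4*(4*576)) = 1762 + (-20 + 4*2304) = 1762 + (-20 + 9216) = 1762 + 9196 = 10958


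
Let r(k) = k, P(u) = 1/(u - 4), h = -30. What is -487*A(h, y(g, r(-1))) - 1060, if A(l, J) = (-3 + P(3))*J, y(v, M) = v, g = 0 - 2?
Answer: -4956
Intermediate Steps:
g = -2
P(u) = 1/(-4 + u)
A(l, J) = -4*J (A(l, J) = (-3 + 1/(-4 + 3))*J = (-3 + 1/(-1))*J = (-3 - 1)*J = -4*J)
-487*A(h, y(g, r(-1))) - 1060 = -(-1948)*(-2) - 1060 = -487*8 - 1060 = -3896 - 1060 = -4956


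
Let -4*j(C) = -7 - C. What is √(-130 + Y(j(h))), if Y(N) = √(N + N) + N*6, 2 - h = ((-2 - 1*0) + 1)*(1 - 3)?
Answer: √(-478 + 2*√14)/2 ≈ 10.846*I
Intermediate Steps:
h = 0 (h = 2 - ((-2 - 1*0) + 1)*(1 - 3) = 2 - ((-2 + 0) + 1)*(-2) = 2 - (-2 + 1)*(-2) = 2 - (-1)*(-2) = 2 - 1*2 = 2 - 2 = 0)
j(C) = 7/4 + C/4 (j(C) = -(-7 - C)/4 = 7/4 + C/4)
Y(N) = 6*N + √2*√N (Y(N) = √(2*N) + 6*N = √2*√N + 6*N = 6*N + √2*√N)
√(-130 + Y(j(h))) = √(-130 + (6*(7/4 + (¼)*0) + √2*√(7/4 + (¼)*0))) = √(-130 + (6*(7/4 + 0) + √2*√(7/4 + 0))) = √(-130 + (6*(7/4) + √2*√(7/4))) = √(-130 + (21/2 + √2*(√7/2))) = √(-130 + (21/2 + √14/2)) = √(-239/2 + √14/2)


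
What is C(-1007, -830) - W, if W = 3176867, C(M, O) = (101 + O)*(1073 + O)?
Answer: -3354014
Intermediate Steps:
C(-1007, -830) - W = (108373 + (-830)² + 1174*(-830)) - 1*3176867 = (108373 + 688900 - 974420) - 3176867 = -177147 - 3176867 = -3354014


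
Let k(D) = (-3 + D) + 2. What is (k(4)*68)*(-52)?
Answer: -10608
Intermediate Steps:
k(D) = -1 + D
(k(4)*68)*(-52) = ((-1 + 4)*68)*(-52) = (3*68)*(-52) = 204*(-52) = -10608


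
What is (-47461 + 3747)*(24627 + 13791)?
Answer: -1679404452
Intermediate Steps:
(-47461 + 3747)*(24627 + 13791) = -43714*38418 = -1679404452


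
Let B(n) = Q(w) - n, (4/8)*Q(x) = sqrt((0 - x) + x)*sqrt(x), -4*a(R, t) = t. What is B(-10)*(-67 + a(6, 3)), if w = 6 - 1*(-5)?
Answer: -1355/2 ≈ -677.50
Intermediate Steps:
a(R, t) = -t/4
w = 11 (w = 6 + 5 = 11)
Q(x) = 0 (Q(x) = 2*(sqrt((0 - x) + x)*sqrt(x)) = 2*(sqrt(-x + x)*sqrt(x)) = 2*(sqrt(0)*sqrt(x)) = 2*(0*sqrt(x)) = 2*0 = 0)
B(n) = -n (B(n) = 0 - n = -n)
B(-10)*(-67 + a(6, 3)) = (-1*(-10))*(-67 - 1/4*3) = 10*(-67 - 3/4) = 10*(-271/4) = -1355/2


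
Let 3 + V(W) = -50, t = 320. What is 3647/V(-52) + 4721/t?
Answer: -916827/16960 ≈ -54.058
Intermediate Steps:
V(W) = -53 (V(W) = -3 - 50 = -53)
3647/V(-52) + 4721/t = 3647/(-53) + 4721/320 = 3647*(-1/53) + 4721*(1/320) = -3647/53 + 4721/320 = -916827/16960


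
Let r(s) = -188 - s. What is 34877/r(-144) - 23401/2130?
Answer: -37658827/46860 ≈ -803.65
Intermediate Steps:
34877/r(-144) - 23401/2130 = 34877/(-188 - 1*(-144)) - 23401/2130 = 34877/(-188 + 144) - 23401*1/2130 = 34877/(-44) - 23401/2130 = 34877*(-1/44) - 23401/2130 = -34877/44 - 23401/2130 = -37658827/46860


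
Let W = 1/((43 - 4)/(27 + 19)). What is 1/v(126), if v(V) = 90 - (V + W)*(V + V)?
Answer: -13/415470 ≈ -3.1290e-5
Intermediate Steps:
W = 46/39 (W = 1/(39/46) = 46/39 ≈ 1.1795)
v(V) = 90 - 2*V*(46/39 + V) (v(V) = 90 - (V + 46/39)*(V + V) = 90 - (46/39 + V)*2*V = 90 - 2*V*(46/39 + V))
1/v(126) = 1/(90 - 2*126² - 92/39*126) = 1/(90 - 2*15876 - 3864/13) = 1/(90 - 31752 - 3864/13) = 1/(-415470/13) = -13/415470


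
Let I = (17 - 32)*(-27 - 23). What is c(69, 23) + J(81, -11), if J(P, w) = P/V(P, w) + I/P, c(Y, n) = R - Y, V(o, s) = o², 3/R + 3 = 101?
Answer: -473881/7938 ≈ -59.698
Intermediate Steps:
R = 3/98 (R = 3/(-3 + 101) = 3/98 ≈ 0.030612)
I = 750 (I = -15*(-50) = 750)
c(Y, n) = 3/98 - Y
J(P, w) = 751/P (J(P, w) = P/(P²) + 750/P = P/P² + 750/P = 1/P + 750/P = 751/P)
c(69, 23) + J(81, -11) = (3/98 - 1*69) + 751/81 = (3/98 - 69) + 751*(1/81) = -6759/98 + 751/81 = -473881/7938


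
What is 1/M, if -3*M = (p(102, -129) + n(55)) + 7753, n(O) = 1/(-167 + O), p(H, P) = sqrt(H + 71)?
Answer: -291760560/754003502113 + 37632*sqrt(173)/754003502113 ≈ -0.00038629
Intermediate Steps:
p(H, P) = sqrt(71 + H)
M = -289445/112 - sqrt(173)/3 (M = -((sqrt(71 + 102) + 1/(-167 + 55)) + 7753)/3 = -((sqrt(173) + 1/(-112)) + 7753)/3 = -((sqrt(173) - 1/112) + 7753)/3 = -((-1/112 + sqrt(173)) + 7753)/3 = -(868335/112 + sqrt(173))/3 = -289445/112 - sqrt(173)/3 ≈ -2588.7)
1/M = 1/(-289445/112 - sqrt(173)/3)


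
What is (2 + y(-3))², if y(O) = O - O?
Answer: 4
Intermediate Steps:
y(O) = 0
(2 + y(-3))² = (2 + 0)² = 2² = 4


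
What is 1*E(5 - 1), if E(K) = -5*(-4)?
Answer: 20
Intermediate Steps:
E(K) = 20
1*E(5 - 1) = 1*20 = 20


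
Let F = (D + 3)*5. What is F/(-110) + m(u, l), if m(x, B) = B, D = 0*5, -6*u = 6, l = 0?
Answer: -3/22 ≈ -0.13636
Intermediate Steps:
u = -1 (u = -⅙*6 = -1)
D = 0
F = 15 (F = (0 + 3)*5 = 3*5 = 15)
F/(-110) + m(u, l) = 15/(-110) + 0 = -1/110*15 + 0 = -3/22 + 0 = -3/22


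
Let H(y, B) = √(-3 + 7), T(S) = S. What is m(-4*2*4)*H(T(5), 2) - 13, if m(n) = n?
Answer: -77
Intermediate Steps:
H(y, B) = 2 (H(y, B) = √4 = 2)
m(-4*2*4)*H(T(5), 2) - 13 = (-4*2*4)*2 - 13 = -8*4*2 - 13 = -32*2 - 13 = -64 - 13 = -77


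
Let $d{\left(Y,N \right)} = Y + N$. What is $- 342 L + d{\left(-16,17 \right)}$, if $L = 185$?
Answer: $-63269$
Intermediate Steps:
$d{\left(Y,N \right)} = N + Y$
$- 342 L + d{\left(-16,17 \right)} = \left(-342\right) 185 + \left(17 - 16\right) = -63270 + 1 = -63269$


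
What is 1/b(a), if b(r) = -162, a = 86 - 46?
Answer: -1/162 ≈ -0.0061728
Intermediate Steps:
a = 40
1/b(a) = 1/(-162) = -1/162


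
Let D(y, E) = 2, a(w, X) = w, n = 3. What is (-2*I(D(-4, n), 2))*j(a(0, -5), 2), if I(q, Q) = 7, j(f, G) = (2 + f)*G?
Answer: -56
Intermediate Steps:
j(f, G) = G*(2 + f)
(-2*I(D(-4, n), 2))*j(a(0, -5), 2) = (-2*7)*(2*(2 + 0)) = -28*2 = -14*4 = -56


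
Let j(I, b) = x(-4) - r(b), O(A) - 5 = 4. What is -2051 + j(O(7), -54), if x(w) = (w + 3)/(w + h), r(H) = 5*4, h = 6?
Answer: -4143/2 ≈ -2071.5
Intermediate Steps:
r(H) = 20
x(w) = (3 + w)/(6 + w) (x(w) = (w + 3)/(w + 6) = (3 + w)/(6 + w))
O(A) = 9 (O(A) = 5 + 4 = 9)
j(I, b) = -41/2 (j(I, b) = (3 - 4)/(6 - 4) - 1*20 = -1/2 - 20 = -41/2)
-2051 + j(O(7), -54) = -2051 - 41/2 = -4143/2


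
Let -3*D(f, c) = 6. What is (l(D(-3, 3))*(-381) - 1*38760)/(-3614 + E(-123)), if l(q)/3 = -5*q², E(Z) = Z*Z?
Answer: -3180/2303 ≈ -1.3808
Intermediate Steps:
E(Z) = Z²
D(f, c) = -2 (D(f, c) = -⅓*6 = -2)
l(q) = -15*q² (l(q) = 3*(-5*q²) = -15*q²)
(l(D(-3, 3))*(-381) - 1*38760)/(-3614 + E(-123)) = (-15*(-2)²*(-381) - 1*38760)/(-3614 + (-123)²) = (-15*4*(-381) - 38760)/(-3614 + 15129) = (-60*(-381) - 38760)/11515 = (22860 - 38760)*(1/11515) = -15900*1/11515 = -3180/2303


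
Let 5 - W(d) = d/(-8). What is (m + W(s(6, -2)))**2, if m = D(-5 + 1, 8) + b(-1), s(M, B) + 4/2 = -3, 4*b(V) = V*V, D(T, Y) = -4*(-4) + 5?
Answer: 42025/64 ≈ 656.64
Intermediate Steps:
D(T, Y) = 21 (D(T, Y) = 16 + 5 = 21)
b(V) = V**2/4 (b(V) = (V*V)/4 = V**2/4)
s(M, B) = -5 (s(M, B) = -2 - 3 = -5)
m = 85/4 (m = 21 + (1/4)*(-1)**2 = 21 + (1/4)*1 = 21 + 1/4 = 85/4 ≈ 21.250)
W(d) = 5 + d/8 (W(d) = 5 - d/(-8) = 5 - d*(-1)/8 = 5 - (-1)*d/8 = 5 + d/8)
(m + W(s(6, -2)))**2 = (85/4 + (5 + (1/8)*(-5)))**2 = (85/4 + (5 - 5/8))**2 = (85/4 + 35/8)**2 = (205/8)**2 = 42025/64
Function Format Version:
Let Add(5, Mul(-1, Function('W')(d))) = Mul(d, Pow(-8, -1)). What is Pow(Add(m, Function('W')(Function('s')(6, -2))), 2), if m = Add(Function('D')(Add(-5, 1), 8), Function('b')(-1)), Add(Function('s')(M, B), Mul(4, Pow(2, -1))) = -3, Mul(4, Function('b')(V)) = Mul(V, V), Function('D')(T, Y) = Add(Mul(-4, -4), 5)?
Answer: Rational(42025, 64) ≈ 656.64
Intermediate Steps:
Function('D')(T, Y) = 21 (Function('D')(T, Y) = Add(16, 5) = 21)
Function('b')(V) = Mul(Rational(1, 4), Pow(V, 2)) (Function('b')(V) = Mul(Rational(1, 4), Mul(V, V)) = Mul(Rational(1, 4), Pow(V, 2)))
Function('s')(M, B) = -5 (Function('s')(M, B) = Add(-2, -3) = -5)
m = Rational(85, 4) (m = Add(21, Mul(Rational(1, 4), Pow(-1, 2))) = Add(21, Mul(Rational(1, 4), 1)) = Add(21, Rational(1, 4)) = Rational(85, 4) ≈ 21.250)
Function('W')(d) = Add(5, Mul(Rational(1, 8), d)) (Function('W')(d) = Add(5, Mul(-1, Mul(d, Pow(-8, -1)))) = Add(5, Mul(-1, Mul(d, Rational(-1, 8)))) = Add(5, Mul(-1, Mul(Rational(-1, 8), d))) = Add(5, Mul(Rational(1, 8), d)))
Pow(Add(m, Function('W')(Function('s')(6, -2))), 2) = Pow(Add(Rational(85, 4), Add(5, Mul(Rational(1, 8), -5))), 2) = Pow(Add(Rational(85, 4), Add(5, Rational(-5, 8))), 2) = Pow(Add(Rational(85, 4), Rational(35, 8)), 2) = Pow(Rational(205, 8), 2) = Rational(42025, 64)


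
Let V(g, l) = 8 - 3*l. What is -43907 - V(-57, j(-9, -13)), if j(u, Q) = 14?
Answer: -43873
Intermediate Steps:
-43907 - V(-57, j(-9, -13)) = -43907 - (8 - 3*14) = -43907 - (8 - 42) = -43907 - 1*(-34) = -43907 + 34 = -43873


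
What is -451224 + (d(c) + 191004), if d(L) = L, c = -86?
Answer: -260306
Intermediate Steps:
-451224 + (d(c) + 191004) = -451224 + (-86 + 191004) = -451224 + 190918 = -260306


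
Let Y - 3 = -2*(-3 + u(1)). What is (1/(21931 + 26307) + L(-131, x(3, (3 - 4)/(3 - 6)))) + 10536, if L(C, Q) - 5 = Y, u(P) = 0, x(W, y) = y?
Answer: 508910901/48238 ≈ 10550.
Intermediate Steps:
Y = 9 (Y = 3 - 2*(-3 + 0) = 3 - 2*(-3) = 3 + 6 = 9)
L(C, Q) = 14 (L(C, Q) = 5 + 9 = 14)
(1/(21931 + 26307) + L(-131, x(3, (3 - 4)/(3 - 6)))) + 10536 = (1/(21931 + 26307) + 14) + 10536 = (1/48238 + 14) + 10536 = 675333/48238 + 10536 = 508910901/48238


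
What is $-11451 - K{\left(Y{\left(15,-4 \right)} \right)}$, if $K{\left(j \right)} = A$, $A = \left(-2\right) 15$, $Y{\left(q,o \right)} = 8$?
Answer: $-11421$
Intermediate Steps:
$A = -30$
$K{\left(j \right)} = -30$
$-11451 - K{\left(Y{\left(15,-4 \right)} \right)} = -11451 - -30 = -11451 + 30 = -11421$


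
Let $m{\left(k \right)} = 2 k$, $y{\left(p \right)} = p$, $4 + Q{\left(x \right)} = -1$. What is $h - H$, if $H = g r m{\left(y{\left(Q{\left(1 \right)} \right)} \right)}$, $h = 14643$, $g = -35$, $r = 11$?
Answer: $10793$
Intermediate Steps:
$Q{\left(x \right)} = -5$ ($Q{\left(x \right)} = -4 - 1 = -5$)
$H = 3850$ ($H = \left(-35\right) 11 \cdot 2 \left(-5\right) = \left(-385\right) \left(-10\right) = 3850$)
$h - H = 14643 - 3850 = 10793$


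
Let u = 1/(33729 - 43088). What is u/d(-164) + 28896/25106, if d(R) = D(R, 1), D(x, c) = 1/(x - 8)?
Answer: 137377948/117483527 ≈ 1.1693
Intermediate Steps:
u = -1/9359 (u = 1/(-9359) = -1/9359 ≈ -0.00010685)
D(x, c) = 1/(-8 + x)
d(R) = 1/(-8 + R)
u/d(-164) + 28896/25106 = -1/(9359*(1/(-8 - 164))) + 28896/25106 = -1/(9359*(1/(-172))) + 28896*(1/25106) = -1/(9359*(-1/172)) + 14448/12553 = -1/9359*(-172) + 14448/12553 = 172/9359 + 14448/12553 = 137377948/117483527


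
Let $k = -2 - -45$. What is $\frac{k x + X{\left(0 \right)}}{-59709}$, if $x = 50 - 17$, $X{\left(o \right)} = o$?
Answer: $- \frac{473}{19903} \approx -0.023765$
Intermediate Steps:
$x = 33$
$k = 43$ ($k = -2 + 45 = 43$)
$\frac{k x + X{\left(0 \right)}}{-59709} = \frac{43 \cdot 33 + 0}{-59709} = \left(1419 + 0\right) \left(- \frac{1}{59709}\right) = 1419 \left(- \frac{1}{59709}\right) = - \frac{473}{19903}$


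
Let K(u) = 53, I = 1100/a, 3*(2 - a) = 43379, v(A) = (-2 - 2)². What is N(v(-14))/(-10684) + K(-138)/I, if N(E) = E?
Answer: -558184109/801300 ≈ -696.60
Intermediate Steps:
v(A) = 16 (v(A) = (-4)² = 16)
a = -43373/3 (a = 2 - ⅓*43379 = 2 - 43379/3 = -43373/3 ≈ -14458.)
I = -300/3943 (I = 1100/(-43373/3) = 1100*(-3/43373) = -300/3943 ≈ -0.076084)
N(v(-14))/(-10684) + K(-138)/I = 16/(-10684) + 53/(-300/3943) = 16*(-1/10684) + 53*(-3943/300) = -4/2671 - 208979/300 = -558184109/801300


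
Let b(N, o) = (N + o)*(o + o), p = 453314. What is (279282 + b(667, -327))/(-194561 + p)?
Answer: 18974/86251 ≈ 0.21999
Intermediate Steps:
b(N, o) = 2*o*(N + o) (b(N, o) = (N + o)*(2*o) = 2*o*(N + o))
(279282 + b(667, -327))/(-194561 + p) = (279282 + 2*(-327)*(667 - 327))/(-194561 + 453314) = (279282 + 2*(-327)*340)/258753 = (279282 - 222360)*(1/258753) = 56922*(1/258753) = 18974/86251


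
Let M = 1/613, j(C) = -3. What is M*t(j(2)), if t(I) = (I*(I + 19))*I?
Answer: 144/613 ≈ 0.23491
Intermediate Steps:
M = 1/613 ≈ 0.0016313
t(I) = I²*(19 + I) (t(I) = (I*(19 + I))*I = I²*(19 + I))
M*t(j(2)) = ((-3)²*(19 - 3))/613 = (9*16)/613 = (1/613)*144 = 144/613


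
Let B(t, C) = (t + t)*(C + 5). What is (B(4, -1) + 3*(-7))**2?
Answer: 121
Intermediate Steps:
B(t, C) = 2*t*(5 + C) (B(t, C) = (2*t)*(5 + C) = 2*t*(5 + C))
(B(4, -1) + 3*(-7))**2 = (2*4*(5 - 1) + 3*(-7))**2 = (2*4*4 - 21)**2 = (32 - 21)**2 = 11**2 = 121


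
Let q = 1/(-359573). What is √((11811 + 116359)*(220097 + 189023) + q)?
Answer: 89*√855916165241264987/359573 ≈ 2.2899e+5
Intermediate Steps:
q = -1/359573 ≈ -2.7811e-6
√((11811 + 116359)*(220097 + 189023) + q) = √((11811 + 116359)*(220097 + 189023) - 1/359573) = √(128170*409120 - 1/359573) = √(52436910400 - 1/359573) = √(18854897183259199/359573) = 89*√855916165241264987/359573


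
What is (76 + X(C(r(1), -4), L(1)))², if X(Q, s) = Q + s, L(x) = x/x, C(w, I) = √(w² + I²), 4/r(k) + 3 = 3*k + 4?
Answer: (77 + √17)² ≈ 6581.0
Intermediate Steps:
r(k) = 4/(1 + 3*k) (r(k) = 4/(-3 + (3*k + 4)) = 4/(-3 + (4 + 3*k)) = 4/(1 + 3*k))
C(w, I) = √(I² + w²)
L(x) = 1
(76 + X(C(r(1), -4), L(1)))² = (76 + (√((-4)² + (4/(1 + 3*1))²) + 1))² = (76 + (√(16 + (4/(1 + 3))²) + 1))² = (76 + (√(16 + (4/4)²) + 1))² = (76 + (√(16 + (4*(¼))²) + 1))² = (76 + (√(16 + 1²) + 1))² = (76 + (√(16 + 1) + 1))² = (76 + (√17 + 1))² = (76 + (1 + √17))² = (77 + √17)²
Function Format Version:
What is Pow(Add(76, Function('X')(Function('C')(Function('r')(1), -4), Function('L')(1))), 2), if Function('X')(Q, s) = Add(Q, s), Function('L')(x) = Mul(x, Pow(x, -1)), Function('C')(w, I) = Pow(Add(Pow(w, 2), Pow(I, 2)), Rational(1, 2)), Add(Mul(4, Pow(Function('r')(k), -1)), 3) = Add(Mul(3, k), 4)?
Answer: Pow(Add(77, Pow(17, Rational(1, 2))), 2) ≈ 6581.0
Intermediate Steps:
Function('r')(k) = Mul(4, Pow(Add(1, Mul(3, k)), -1)) (Function('r')(k) = Mul(4, Pow(Add(-3, Add(Mul(3, k), 4)), -1)) = Mul(4, Pow(Add(-3, Add(4, Mul(3, k))), -1)) = Mul(4, Pow(Add(1, Mul(3, k)), -1)))
Function('C')(w, I) = Pow(Add(Pow(I, 2), Pow(w, 2)), Rational(1, 2))
Function('L')(x) = 1
Pow(Add(76, Function('X')(Function('C')(Function('r')(1), -4), Function('L')(1))), 2) = Pow(Add(76, Add(Pow(Add(Pow(-4, 2), Pow(Mul(4, Pow(Add(1, Mul(3, 1)), -1)), 2)), Rational(1, 2)), 1)), 2) = Pow(Add(76, Add(Pow(Add(16, Pow(Mul(4, Pow(Add(1, 3), -1)), 2)), Rational(1, 2)), 1)), 2) = Pow(Add(76, Add(Pow(Add(16, Pow(Mul(4, Pow(4, -1)), 2)), Rational(1, 2)), 1)), 2) = Pow(Add(76, Add(Pow(Add(16, Pow(Mul(4, Rational(1, 4)), 2)), Rational(1, 2)), 1)), 2) = Pow(Add(76, Add(Pow(Add(16, Pow(1, 2)), Rational(1, 2)), 1)), 2) = Pow(Add(76, Add(Pow(Add(16, 1), Rational(1, 2)), 1)), 2) = Pow(Add(76, Add(Pow(17, Rational(1, 2)), 1)), 2) = Pow(Add(76, Add(1, Pow(17, Rational(1, 2)))), 2) = Pow(Add(77, Pow(17, Rational(1, 2))), 2)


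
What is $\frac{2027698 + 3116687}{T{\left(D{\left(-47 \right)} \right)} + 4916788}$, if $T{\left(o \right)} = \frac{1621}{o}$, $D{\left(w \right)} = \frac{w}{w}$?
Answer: $\frac{109455}{104647} \approx 1.0459$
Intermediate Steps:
$D{\left(w \right)} = 1$
$\frac{2027698 + 3116687}{T{\left(D{\left(-47 \right)} \right)} + 4916788} = \frac{2027698 + 3116687}{\frac{1621}{1} + 4916788} = \frac{5144385}{1621 \cdot 1 + 4916788} = \frac{5144385}{1621 + 4916788} = \frac{5144385}{4918409} = 5144385 \cdot \frac{1}{4918409} = \frac{109455}{104647}$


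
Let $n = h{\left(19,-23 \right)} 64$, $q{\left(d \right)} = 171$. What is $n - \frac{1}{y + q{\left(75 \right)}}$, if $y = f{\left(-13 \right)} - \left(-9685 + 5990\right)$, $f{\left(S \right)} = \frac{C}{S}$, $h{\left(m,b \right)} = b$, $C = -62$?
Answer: $- \frac{74071053}{50320} \approx -1472.0$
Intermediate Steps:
$f{\left(S \right)} = - \frac{62}{S}$
$y = \frac{48097}{13}$ ($y = - \frac{62}{-13} - \left(-9685 + 5990\right) = \left(-62\right) \left(- \frac{1}{13}\right) - -3695 = \frac{62}{13} + 3695 = \frac{48097}{13} \approx 3699.8$)
$n = -1472$ ($n = \left(-23\right) 64 = -1472$)
$n - \frac{1}{y + q{\left(75 \right)}} = -1472 - \frac{1}{\frac{48097}{13} + 171} = -1472 - \frac{1}{\frac{50320}{13}} = -1472 - \frac{13}{50320} = - \frac{74071053}{50320}$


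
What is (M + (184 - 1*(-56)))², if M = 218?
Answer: 209764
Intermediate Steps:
(M + (184 - 1*(-56)))² = (218 + (184 - 1*(-56)))² = (218 + (184 + 56))² = (218 + 240)² = 458² = 209764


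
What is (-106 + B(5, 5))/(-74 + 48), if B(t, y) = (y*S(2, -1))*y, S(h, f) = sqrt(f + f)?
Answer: 53/13 - 25*I*sqrt(2)/26 ≈ 4.0769 - 1.3598*I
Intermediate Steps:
S(h, f) = sqrt(2)*sqrt(f) (S(h, f) = sqrt(2*f) = sqrt(2)*sqrt(f))
B(t, y) = I*sqrt(2)*y**2 (B(t, y) = (y*(sqrt(2)*sqrt(-1)))*y = (y*(sqrt(2)*I))*y = (y*(I*sqrt(2)))*y = (I*y*sqrt(2))*y = I*sqrt(2)*y**2)
(-106 + B(5, 5))/(-74 + 48) = (-106 + I*sqrt(2)*5**2)/(-74 + 48) = (-106 + I*sqrt(2)*25)/(-26) = (-106 + 25*I*sqrt(2))*(-1/26) = 53/13 - 25*I*sqrt(2)/26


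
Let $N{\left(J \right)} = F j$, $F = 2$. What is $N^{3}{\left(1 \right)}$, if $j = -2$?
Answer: $-64$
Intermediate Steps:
$N{\left(J \right)} = -4$ ($N{\left(J \right)} = 2 \left(-2\right) = -4$)
$N^{3}{\left(1 \right)} = \left(-4\right)^{3} = -64$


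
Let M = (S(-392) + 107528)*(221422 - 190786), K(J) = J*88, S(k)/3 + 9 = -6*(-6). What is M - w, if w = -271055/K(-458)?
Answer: 132870572323441/40304 ≈ 3.2967e+9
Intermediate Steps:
S(k) = 81 (S(k) = -27 + 3*(-6*(-6)) = -27 + 3*36 = -27 + 108 = 81)
K(J) = 88*J
M = 3296709324 (M = (81 + 107528)*(221422 - 190786) = 107609*30636 = 3296709324)
w = 271055/40304 (w = -271055/(88*(-458)) = -271055/(-40304) = -271055*(-1/40304) = 271055/40304 ≈ 6.7253)
M - w = 3296709324 - 1*271055/40304 = 3296709324 - 271055/40304 = 132870572323441/40304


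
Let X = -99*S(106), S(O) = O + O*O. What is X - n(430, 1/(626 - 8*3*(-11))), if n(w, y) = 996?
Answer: -1123854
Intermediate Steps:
S(O) = O + O²
X = -1122858 (X = -10494*(1 + 106) = -10494*107 = -99*11342 = -1122858)
X - n(430, 1/(626 - 8*3*(-11))) = -1122858 - 1*996 = -1122858 - 996 = -1123854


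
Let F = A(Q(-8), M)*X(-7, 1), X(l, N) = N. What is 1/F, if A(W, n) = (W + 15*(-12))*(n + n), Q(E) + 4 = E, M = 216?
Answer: -1/82944 ≈ -1.2056e-5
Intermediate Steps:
Q(E) = -4 + E
A(W, n) = 2*n*(-180 + W) (A(W, n) = (W - 180)*(2*n) = (-180 + W)*(2*n) = 2*n*(-180 + W))
F = -82944 (F = (2*216*(-180 + (-4 - 8)))*1 = (2*216*(-180 - 12))*1 = (2*216*(-192))*1 = -82944*1 = -82944)
1/F = 1/(-82944) = -1/82944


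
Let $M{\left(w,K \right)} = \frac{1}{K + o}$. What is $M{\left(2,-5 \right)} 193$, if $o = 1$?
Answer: $- \frac{193}{4} \approx -48.25$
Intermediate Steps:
$M{\left(w,K \right)} = \frac{1}{1 + K}$ ($M{\left(w,K \right)} = \frac{1}{K + 1} = \frac{1}{1 + K}$)
$M{\left(2,-5 \right)} 193 = \frac{1}{1 - 5} \cdot 193 = \frac{1}{-4} \cdot 193 = \left(- \frac{1}{4}\right) 193 = - \frac{193}{4}$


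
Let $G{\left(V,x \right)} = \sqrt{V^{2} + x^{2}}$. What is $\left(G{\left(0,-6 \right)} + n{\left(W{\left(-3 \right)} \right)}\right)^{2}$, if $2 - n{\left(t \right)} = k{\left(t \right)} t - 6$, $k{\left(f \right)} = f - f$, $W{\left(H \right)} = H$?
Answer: $196$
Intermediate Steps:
$k{\left(f \right)} = 0$
$n{\left(t \right)} = 8$ ($n{\left(t \right)} = 2 - \left(0 t - 6\right) = 2 - \left(0 - 6\right) = 2 - -6 = 2 + 6 = 8$)
$\left(G{\left(0,-6 \right)} + n{\left(W{\left(-3 \right)} \right)}\right)^{2} = \left(\sqrt{0^{2} + \left(-6\right)^{2}} + 8\right)^{2} = \left(\sqrt{0 + 36} + 8\right)^{2} = \left(\sqrt{36} + 8\right)^{2} = \left(6 + 8\right)^{2} = 14^{2} = 196$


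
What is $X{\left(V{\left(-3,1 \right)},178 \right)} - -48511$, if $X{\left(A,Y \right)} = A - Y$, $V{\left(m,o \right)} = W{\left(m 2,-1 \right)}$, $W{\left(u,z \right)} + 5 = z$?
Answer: $48327$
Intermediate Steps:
$W{\left(u,z \right)} = -5 + z$
$V{\left(m,o \right)} = -6$ ($V{\left(m,o \right)} = -5 - 1 = -6$)
$X{\left(V{\left(-3,1 \right)},178 \right)} - -48511 = \left(-6 - 178\right) - -48511 = \left(-6 - 178\right) + 48511 = -184 + 48511 = 48327$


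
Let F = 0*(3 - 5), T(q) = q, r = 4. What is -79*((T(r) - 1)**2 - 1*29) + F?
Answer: 1580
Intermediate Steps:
F = 0 (F = 0*(-2) = 0)
-79*((T(r) - 1)**2 - 1*29) + F = -79*((4 - 1)**2 - 1*29) + 0 = -79*(3**2 - 29) + 0 = -79*(9 - 29) + 0 = -79*(-20) + 0 = 1580 + 0 = 1580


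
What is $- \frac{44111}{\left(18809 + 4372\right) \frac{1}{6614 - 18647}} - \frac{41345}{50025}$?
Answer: $\frac{1770112961542}{77308635} \approx 22897.0$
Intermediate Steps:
$- \frac{44111}{\left(18809 + 4372\right) \frac{1}{6614 - 18647}} - \frac{41345}{50025} = - \frac{44111}{23181 \frac{1}{-12033}} - \frac{8269}{10005} = - \frac{44111}{23181 \left(- \frac{1}{12033}\right)} - \frac{8269}{10005} = - \frac{44111}{- \frac{7727}{4011}} - \frac{8269}{10005} = \left(-44111\right) \left(- \frac{4011}{7727}\right) - \frac{8269}{10005} = \frac{176929221}{7727} - \frac{8269}{10005} = \frac{1770112961542}{77308635}$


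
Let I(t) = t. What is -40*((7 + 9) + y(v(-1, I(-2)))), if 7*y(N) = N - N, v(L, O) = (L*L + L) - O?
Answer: -640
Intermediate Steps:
v(L, O) = L + L² - O (v(L, O) = (L² + L) - O = (L + L²) - O = L + L² - O)
y(N) = 0 (y(N) = (N - N)/7 = (⅐)*0 = 0)
-40*((7 + 9) + y(v(-1, I(-2)))) = -40*((7 + 9) + 0) = -40*(16 + 0) = -40*16 = -640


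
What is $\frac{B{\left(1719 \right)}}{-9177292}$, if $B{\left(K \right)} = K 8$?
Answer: $- \frac{3438}{2294323} \approx -0.0014985$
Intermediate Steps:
$B{\left(K \right)} = 8 K$
$\frac{B{\left(1719 \right)}}{-9177292} = \frac{8 \cdot 1719}{-9177292} = 13752 \left(- \frac{1}{9177292}\right) = - \frac{3438}{2294323}$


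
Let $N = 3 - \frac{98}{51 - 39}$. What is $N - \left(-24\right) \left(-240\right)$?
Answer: $- \frac{34591}{6} \approx -5765.2$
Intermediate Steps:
$N = - \frac{31}{6}$ ($N = 3 - \frac{98}{12} = 3 - \frac{49}{6} = - \frac{31}{6} \approx -5.1667$)
$N - \left(-24\right) \left(-240\right) = - \frac{31}{6} - \left(-24\right) \left(-240\right) = - \frac{31}{6} - 5760 = - \frac{34591}{6}$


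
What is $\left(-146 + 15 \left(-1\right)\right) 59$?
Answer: $-9499$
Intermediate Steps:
$\left(-146 + 15 \left(-1\right)\right) 59 = \left(-146 - 15\right) 59 = \left(-161\right) 59 = -9499$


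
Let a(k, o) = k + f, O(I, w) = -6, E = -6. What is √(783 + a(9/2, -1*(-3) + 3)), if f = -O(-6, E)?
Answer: 23*√6/2 ≈ 28.169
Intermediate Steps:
f = 6 (f = -1*(-6) = 6)
a(k, o) = 6 + k (a(k, o) = k + 6 = 6 + k)
√(783 + a(9/2, -1*(-3) + 3)) = √(783 + (6 + 9/2)) = √(783 + 21/2) = √(1587/2) = 23*√6/2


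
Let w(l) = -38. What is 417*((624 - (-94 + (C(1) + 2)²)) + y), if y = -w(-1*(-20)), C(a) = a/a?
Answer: 311499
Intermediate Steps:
C(a) = 1
y = 38 (y = -1*(-38) = 38)
417*((624 - (-94 + (C(1) + 2)²)) + y) = 417*((624 - (-94 + (1 + 2)²)) + 38) = 417*((624 - (-94 + 3²)) + 38) = 417*((624 - (-94 + 9)) + 38) = 417*((624 - 1*(-85)) + 38) = 417*((624 + 85) + 38) = 417*(709 + 38) = 417*747 = 311499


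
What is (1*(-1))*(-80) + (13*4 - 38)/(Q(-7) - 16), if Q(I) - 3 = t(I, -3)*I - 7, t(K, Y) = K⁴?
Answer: 1346146/16827 ≈ 79.999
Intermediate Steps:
Q(I) = -4 + I⁵ (Q(I) = 3 + (I⁴*I - 7) = 3 + (I⁵ - 7) = 3 + (-7 + I⁵) = -4 + I⁵)
(1*(-1))*(-80) + (13*4 - 38)/(Q(-7) - 16) = (1*(-1))*(-80) + (13*4 - 38)/((-4 + (-7)⁵) - 16) = -1*(-80) + (52 - 38)/((-4 - 16807) - 16) = 80 + 14/(-16811 - 16) = 80 + 14/(-16827) = 80 + 14*(-1/16827) = 80 - 14/16827 = 1346146/16827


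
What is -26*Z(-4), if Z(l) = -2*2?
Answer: 104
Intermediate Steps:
Z(l) = -4
-26*Z(-4) = -26*(-4) = 104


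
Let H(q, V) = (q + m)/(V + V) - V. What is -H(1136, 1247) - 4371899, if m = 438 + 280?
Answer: -5450203971/1247 ≈ -4.3707e+6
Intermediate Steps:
m = 718
H(q, V) = -V + (718 + q)/(2*V) (H(q, V) = (q + 718)/(V + V) - V = (718 + q)/((2*V)) - V = (718 + q)*(1/(2*V)) - V = (718 + q)/(2*V) - V = -V + (718 + q)/(2*V))
-H(1136, 1247) - 4371899 = -(359 + (1/2)*1136 - 1*1247**2)/1247 - 4371899 = -(359 + 568 - 1*1555009)/1247 - 4371899 = -(359 + 568 - 1555009)/1247 - 4371899 = -(-1554082)/1247 - 4371899 = -1*(-1554082/1247) - 4371899 = 1554082/1247 - 4371899 = -5450203971/1247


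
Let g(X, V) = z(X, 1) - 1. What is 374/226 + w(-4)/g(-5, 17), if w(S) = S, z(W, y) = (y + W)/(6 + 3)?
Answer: 6499/1469 ≈ 4.4241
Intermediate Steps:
z(W, y) = W/9 + y/9 (z(W, y) = (W + y)/9 = (W + y)*(⅑) = W/9 + y/9)
g(X, V) = -8/9 + X/9 (g(X, V) = (X/9 + (⅑)*1) - 1 = (X/9 + ⅑) - 1 = (⅑ + X/9) - 1 = -8/9 + X/9)
374/226 + w(-4)/g(-5, 17) = 374/226 - 4/(-8/9 + (⅑)*(-5)) = 374*(1/226) - 4/(-8/9 - 5/9) = 187/113 - 4/(-13/9) = 187/113 - 4*(-9/13) = 187/113 + 36/13 = 6499/1469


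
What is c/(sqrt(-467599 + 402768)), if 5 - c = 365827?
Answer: 365822*I*sqrt(64831)/64831 ≈ 1436.7*I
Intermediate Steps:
c = -365822 (c = 5 - 1*365827 = 5 - 365827 = -365822)
c/(sqrt(-467599 + 402768)) = -365822/sqrt(-467599 + 402768) = -365822*(-I*sqrt(64831)/64831) = -(-365822)*I*sqrt(64831)/64831 = 365822*I*sqrt(64831)/64831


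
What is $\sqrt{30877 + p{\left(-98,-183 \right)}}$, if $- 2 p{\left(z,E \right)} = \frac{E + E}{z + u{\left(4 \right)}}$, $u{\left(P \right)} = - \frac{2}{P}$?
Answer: $\frac{\sqrt{1198233391}}{197} \approx 175.71$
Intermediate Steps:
$p{\left(z,E \right)} = - \frac{E}{- \frac{1}{2} + z}$ ($p{\left(z,E \right)} = - \frac{\left(E + E\right) \frac{1}{z - \frac{2}{4}}}{2} = - \frac{2 E \frac{1}{z - \frac{1}{2}}}{2} = - \frac{2 E \frac{1}{- \frac{1}{2} + z}}{2} = - \frac{E}{- \frac{1}{2} + z}$)
$\sqrt{30877 + p{\left(-98,-183 \right)}} = \sqrt{30877 - - \frac{366}{-1 + 2 \left(-98\right)}} = \sqrt{30877 - - \frac{366}{-1 - 196}} = \sqrt{30877 - - \frac{366}{-197}} = \sqrt{30877 - \left(-366\right) \left(- \frac{1}{197}\right)} = \sqrt{30877 - \frac{366}{197}} = \sqrt{\frac{6082403}{197}} = \frac{\sqrt{1198233391}}{197}$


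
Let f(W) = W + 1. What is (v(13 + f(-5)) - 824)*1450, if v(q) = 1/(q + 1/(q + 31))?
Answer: -431264800/361 ≈ -1.1946e+6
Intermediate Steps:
f(W) = 1 + W
v(q) = 1/(q + 1/(31 + q))
(v(13 + f(-5)) - 824)*1450 = ((31 + (13 + (1 - 5)))/(1 + (13 + (1 - 5))² + 31*(13 + (1 - 5))) - 824)*1450 = ((31 + (13 - 4))/(1 + (13 - 4)² + 31*(13 - 4)) - 824)*1450 = ((31 + 9)/(1 + 9² + 31*9) - 824)*1450 = (40/(1 + 81 + 279) - 824)*1450 = (40/361 - 824)*1450 = -297424/361*1450 = -431264800/361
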